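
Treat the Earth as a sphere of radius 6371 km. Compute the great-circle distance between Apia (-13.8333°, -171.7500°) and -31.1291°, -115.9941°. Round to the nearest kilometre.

Δλ = -115.9941 − -171.7500 = 55.7559°.
Δφ = -31.1291 − -13.8333 = -17.2958°.
a = sin²(Δφ/2) + cos φ₁ · cos φ₂ · sin²(Δλ/2) = 0.204337.
c = 2·atan2(√a, √(1−a)) = 0.93809 rad → d = 6371·c ≈ 5976.60 km.

5977 km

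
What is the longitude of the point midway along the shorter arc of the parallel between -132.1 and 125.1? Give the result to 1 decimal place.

Signed shortest Δλ from -132.1° to +125.1° is -102.8°.
Midpoint longitude = -132.1° + (-102.8°)/2 = -132.1° − 51.4° = -183.5°.
Normalise into (−180°, 180°]: +176.5°.
(The naïve average (-132.1 + +125.1)/2 = -3.5° is on the wrong side of the globe.)

+176.5°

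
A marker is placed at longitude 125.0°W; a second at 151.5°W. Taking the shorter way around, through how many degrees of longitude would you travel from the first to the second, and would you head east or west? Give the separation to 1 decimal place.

26.5° west

Raw difference: -151.5 − -125.0 = -26.5°.
Normalise into (−180°, 180°]: -26.5° stays -26.5°.
Negative ⇒ the second point lies to the west; separation 26.5°.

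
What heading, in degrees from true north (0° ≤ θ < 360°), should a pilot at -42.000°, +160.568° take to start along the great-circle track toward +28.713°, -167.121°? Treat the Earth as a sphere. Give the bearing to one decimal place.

Δλ = -167.121 − 160.568 = -327.689°; wrapped into (−180°, 180°]: 32.311°.
θ = atan2( sin Δλ · cos φ₂ , cos φ₁ · sin φ₂ − sin φ₁ · cos φ₂ · cos Δλ )
  = atan2(0.46879, 0.85301) = 28.792° → normalised to [0°, 360°): 28.792°.

28.8°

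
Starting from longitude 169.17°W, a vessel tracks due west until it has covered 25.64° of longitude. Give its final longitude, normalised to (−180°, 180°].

Start at -169.17°; shift −25.64° → -194.81°.
-194.81° lies outside (−180°, 180°]; add 360° → +165.19°.

165.19°E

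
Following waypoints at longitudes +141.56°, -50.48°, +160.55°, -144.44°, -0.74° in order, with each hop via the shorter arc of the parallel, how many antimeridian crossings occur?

3

Leg 1: +141.56° → -50.48°, shortest Δλ = 167.96° (east) — crosses 180°.
Leg 2: -50.48° → +160.55°, shortest Δλ = -148.97° (west) — crosses 180°.
Leg 3: +160.55° → -144.44°, shortest Δλ = 55.01° (east) — crosses 180°.
Leg 4: -144.44° → -0.74°, shortest Δλ = 143.7° (east) — does not cross 180°.
Total crossings: 3.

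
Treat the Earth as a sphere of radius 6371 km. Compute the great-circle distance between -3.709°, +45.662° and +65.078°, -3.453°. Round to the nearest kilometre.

Δλ = -3.453 − 45.662 = -49.115°.
Δφ = 65.078 − -3.709 = 68.787°.
a = sin²(Δφ/2) + cos φ₁ · cos φ₂ · sin²(Δλ/2) = 0.391715.
c = 2·atan2(√a, √(1−a)) = 1.35250 rad → d = 6371·c ≈ 8616.75 km.

8617 km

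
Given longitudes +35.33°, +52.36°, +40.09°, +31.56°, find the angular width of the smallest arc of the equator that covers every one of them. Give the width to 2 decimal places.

Sort the longitudes: +31.56°, +35.33°, +40.09°, +52.36°.
Eastward gaps between consecutive values (wrapping around): 3.77°, 4.76°, 12.27°, 339.20°.
Largest gap = 339.20° ⇒ minimal covering band is its complement: 360° − 339.20° = 20.80°.
Band runs from +31.56° eastward to +52.36°.

20.80°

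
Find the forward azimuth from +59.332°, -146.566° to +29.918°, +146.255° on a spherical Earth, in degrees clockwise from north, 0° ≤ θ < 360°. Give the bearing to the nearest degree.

268°

Δλ = 146.255 − -146.566 = 292.821°; wrapped into (−180°, 180°]: -67.179°.
θ = atan2( sin Δλ · cos φ₂ , cos φ₁ · sin φ₂ − sin φ₁ · cos φ₂ · cos Δλ )
  = atan2(-0.79889, -0.03475) = -92.491° → normalised to [0°, 360°): 267.509°.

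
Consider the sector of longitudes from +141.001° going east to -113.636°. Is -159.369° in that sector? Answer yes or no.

Yes

Band width going east from +141.001° to -113.636°: ((-113.636 − 141.001) mod 360) = 105.363°.
Offset of -159.369° east of the west edge: ((-159.369 − 141.001) mod 360) = 59.630°.
59.630° ≤ 105.363° ⇒ inside.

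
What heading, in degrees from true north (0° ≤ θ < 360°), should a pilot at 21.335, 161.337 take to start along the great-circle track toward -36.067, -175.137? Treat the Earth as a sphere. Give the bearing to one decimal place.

Δλ = -175.137 − 161.337 = -336.474°; wrapped into (−180°, 180°]: 23.526°.
θ = atan2( sin Δλ · cos φ₂ , cos φ₁ · sin φ₂ − sin φ₁ · cos φ₂ · cos Δλ )
  = atan2(0.32266, -0.81803) = 158.474° → normalised to [0°, 360°): 158.474°.

158.5°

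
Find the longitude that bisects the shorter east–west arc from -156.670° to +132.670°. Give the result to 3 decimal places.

Signed shortest Δλ from -156.670° to +132.670° is -70.660°.
Midpoint longitude = -156.670° + (-70.660°)/2 = -156.670° − 35.330° = -192.000°.
Normalise into (−180°, 180°]: +168.000°.
(The naïve average (-156.670 + +132.670)/2 = -12.0° is on the wrong side of the globe.)

+168.000°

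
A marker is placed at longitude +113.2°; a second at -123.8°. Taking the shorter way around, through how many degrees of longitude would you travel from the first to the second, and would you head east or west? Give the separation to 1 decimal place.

123.0° east

Raw difference: -123.8 − 113.2 = -237.0°.
Normalise into (−180°, 180°]: -237.0° + 360° = 123.0°.
Positive ⇒ the second point lies to the east; separation 123.0°.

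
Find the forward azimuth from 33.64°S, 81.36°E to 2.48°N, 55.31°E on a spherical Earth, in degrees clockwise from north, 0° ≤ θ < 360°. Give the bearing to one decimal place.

320.6°

Δλ = 55.31 − 81.36 = -26.05°.
θ = atan2( sin Δλ · cos φ₂ , cos φ₁ · sin φ₂ − sin φ₁ · cos φ₂ · cos Δλ )
  = atan2(-0.43874, 0.53325) = -39.446° → normalised to [0°, 360°): 320.554°.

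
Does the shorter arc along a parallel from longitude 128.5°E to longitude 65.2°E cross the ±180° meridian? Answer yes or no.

No

Signed shortest Δλ = ((65.2 − 128.5 + 180) mod 360) − 180 = -63.3°.
Going west by 63.3° from +128.5° reaches +65.2° without touching 180°.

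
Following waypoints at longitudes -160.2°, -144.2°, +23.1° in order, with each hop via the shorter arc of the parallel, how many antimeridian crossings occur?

Leg 1: -160.2° → -144.2°, shortest Δλ = 16.0° (east) — does not cross 180°.
Leg 2: -144.2° → +23.1°, shortest Δλ = 167.3° (east) — does not cross 180°.
Total crossings: 0.

0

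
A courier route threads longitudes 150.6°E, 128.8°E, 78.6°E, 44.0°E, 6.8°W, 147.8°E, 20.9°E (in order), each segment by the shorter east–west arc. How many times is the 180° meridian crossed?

Leg 1: +150.6° → +128.8°, shortest Δλ = -21.8° (west) — does not cross 180°.
Leg 2: +128.8° → +78.6°, shortest Δλ = -50.2° (west) — does not cross 180°.
Leg 3: +78.6° → +44.0°, shortest Δλ = -34.6° (west) — does not cross 180°.
Leg 4: +44.0° → -6.8°, shortest Δλ = -50.8° (west) — does not cross 180°.
Leg 5: -6.8° → +147.8°, shortest Δλ = 154.6° (east) — does not cross 180°.
Leg 6: +147.8° → +20.9°, shortest Δλ = -126.9° (west) — does not cross 180°.
Total crossings: 0.

0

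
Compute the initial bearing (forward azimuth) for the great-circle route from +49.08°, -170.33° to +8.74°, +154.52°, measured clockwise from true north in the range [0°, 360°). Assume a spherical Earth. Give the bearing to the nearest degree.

Δλ = 154.52 − -170.33 = 324.85°; wrapped into (−180°, 180°]: -35.15°.
θ = atan2( sin Δλ · cos φ₂ , cos φ₁ · sin φ₂ − sin φ₁ · cos φ₂ · cos Δλ )
  = atan2(-0.56903, -0.51113) = -131.932° → normalised to [0°, 360°): 228.068°.

228°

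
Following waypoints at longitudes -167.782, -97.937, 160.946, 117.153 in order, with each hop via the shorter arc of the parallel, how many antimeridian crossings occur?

Leg 1: -167.782° → -97.937°, shortest Δλ = 69.845° (east) — does not cross 180°.
Leg 2: -97.937° → +160.946°, shortest Δλ = -101.117° (west) — crosses 180°.
Leg 3: +160.946° → +117.153°, shortest Δλ = -43.793° (west) — does not cross 180°.
Total crossings: 1.

1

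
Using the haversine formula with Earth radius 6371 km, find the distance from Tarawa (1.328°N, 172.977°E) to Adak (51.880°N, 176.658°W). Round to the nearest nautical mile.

3080 nmi

Δλ = -176.658 − 172.977 = -349.635°; wrapped into (−180°, 180°]: 10.365°.
Δφ = 51.880 − 1.328 = 50.552°.
a = sin²(Δφ/2) + cos φ₁ · cos φ₂ · sin²(Δλ/2) = 0.187347.
c = 2·atan2(√a, √(1−a)) = 0.89527 rad → d = 6371·c ≈ 5703.78 km ≈ 3079.79 nmi.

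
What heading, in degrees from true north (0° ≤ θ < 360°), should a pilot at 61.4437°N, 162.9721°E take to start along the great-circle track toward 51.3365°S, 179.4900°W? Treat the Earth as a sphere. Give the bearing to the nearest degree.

168°

Δλ = -179.4900 − 162.9721 = -342.4621°; wrapped into (−180°, 180°]: 17.5379°.
θ = atan2( sin Δλ · cos φ₂ , cos φ₁ · sin φ₂ − sin φ₁ · cos φ₂ · cos Δλ )
  = atan2(0.18826, -0.89649) = 168.140° → normalised to [0°, 360°): 168.140°.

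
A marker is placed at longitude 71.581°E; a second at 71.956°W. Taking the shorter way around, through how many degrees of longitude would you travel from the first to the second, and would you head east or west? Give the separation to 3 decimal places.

143.537° west

Raw difference: -71.956 − 71.581 = -143.537°.
Normalise into (−180°, 180°]: -143.537° stays -143.537°.
Negative ⇒ the second point lies to the west; separation 143.537°.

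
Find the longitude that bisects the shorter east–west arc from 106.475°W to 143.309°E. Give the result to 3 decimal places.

Signed shortest Δλ from -106.475° to +143.309° is -110.216°.
Midpoint longitude = -106.475° + (-110.216°)/2 = -106.475° − 55.108° = -161.583°.
(The naïve average (-106.475 + +143.309)/2 = 18.417° is on the wrong side of the globe.)

161.583°W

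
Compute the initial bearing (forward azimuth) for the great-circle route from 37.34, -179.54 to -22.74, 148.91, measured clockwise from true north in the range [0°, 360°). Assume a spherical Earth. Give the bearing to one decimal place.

Δλ = 148.91 − -179.54 = 328.45°; wrapped into (−180°, 180°]: -31.55°.
θ = atan2( sin Δλ · cos φ₂ , cos φ₁ · sin φ₂ − sin φ₁ · cos φ₂ · cos Δλ )
  = atan2(-0.48257, -0.78403) = -148.388° → normalised to [0°, 360°): 211.612°.

211.6°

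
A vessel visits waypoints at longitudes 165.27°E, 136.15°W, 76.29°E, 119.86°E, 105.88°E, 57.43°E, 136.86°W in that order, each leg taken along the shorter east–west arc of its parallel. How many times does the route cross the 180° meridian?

3

Leg 1: +165.27° → -136.15°, shortest Δλ = 58.58° (east) — crosses 180°.
Leg 2: -136.15° → +76.29°, shortest Δλ = -147.56° (west) — crosses 180°.
Leg 3: +76.29° → +119.86°, shortest Δλ = 43.57° (east) — does not cross 180°.
Leg 4: +119.86° → +105.88°, shortest Δλ = -13.98° (west) — does not cross 180°.
Leg 5: +105.88° → +57.43°, shortest Δλ = -48.45° (west) — does not cross 180°.
Leg 6: +57.43° → -136.86°, shortest Δλ = 165.71° (east) — crosses 180°.
Total crossings: 3.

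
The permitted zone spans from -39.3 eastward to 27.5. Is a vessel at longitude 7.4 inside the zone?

Yes

Band width going east from -39.3° to +27.5°: ((27.5 − -39.3) mod 360) = 66.8°.
Offset of +7.4° east of the west edge: ((7.4 − -39.3) mod 360) = 46.7°.
46.7° ≤ 66.8° ⇒ inside.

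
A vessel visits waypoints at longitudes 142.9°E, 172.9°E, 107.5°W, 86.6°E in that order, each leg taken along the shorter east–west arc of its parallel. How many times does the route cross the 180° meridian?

2

Leg 1: +142.9° → +172.9°, shortest Δλ = 30.0° (east) — does not cross 180°.
Leg 2: +172.9° → -107.5°, shortest Δλ = 79.6° (east) — crosses 180°.
Leg 3: -107.5° → +86.6°, shortest Δλ = -165.9° (west) — crosses 180°.
Total crossings: 2.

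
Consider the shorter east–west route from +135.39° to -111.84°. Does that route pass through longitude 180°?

Yes

Naïve |-111.84 − 135.39| = 247.23° > 180°, so the shorter arc goes the other way round — across 180°.
Signed shortest Δλ = ((-111.84 − 135.39 + 180) mod 360) − 180 = 112.77°.
Going east by 112.77° from +135.39° passes through 180° before reaching -111.84°.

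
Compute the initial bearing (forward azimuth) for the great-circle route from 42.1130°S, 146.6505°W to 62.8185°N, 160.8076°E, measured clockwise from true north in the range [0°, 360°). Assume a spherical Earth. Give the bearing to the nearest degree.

337°

Δλ = 160.8076 − -146.6505 = 307.4581°; wrapped into (−180°, 180°]: -52.5419°.
θ = atan2( sin Δλ · cos φ₂ , cos φ₁ · sin φ₂ − sin φ₁ · cos φ₂ · cos Δλ )
  = atan2(-0.36262, 0.84621) = -23.196° → normalised to [0°, 360°): 336.804°.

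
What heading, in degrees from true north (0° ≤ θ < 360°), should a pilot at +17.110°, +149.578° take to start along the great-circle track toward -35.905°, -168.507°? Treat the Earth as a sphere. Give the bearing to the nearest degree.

144°

Δλ = -168.507 − 149.578 = -318.085°; wrapped into (−180°, 180°]: 41.915°.
θ = atan2( sin Δλ · cos φ₂ , cos φ₁ · sin φ₂ − sin φ₁ · cos φ₂ · cos Δλ )
  = atan2(0.54110, -0.73782) = 143.745° → normalised to [0°, 360°): 143.745°.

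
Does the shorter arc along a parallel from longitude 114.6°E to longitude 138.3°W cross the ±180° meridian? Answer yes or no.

Yes

Naïve |-138.3 − 114.6| = 252.9° > 180°, so the shorter arc goes the other way round — across 180°.
Signed shortest Δλ = ((-138.3 − 114.6 + 180) mod 360) − 180 = 107.1°.
Going east by 107.1° from +114.6° passes through 180° before reaching -138.3°.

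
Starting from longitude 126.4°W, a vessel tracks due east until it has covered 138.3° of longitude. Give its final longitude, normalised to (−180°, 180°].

11.9°E

Start at -126.4°; shift +138.3° → +11.9°.
+11.9° already lies in (−180°, 180°].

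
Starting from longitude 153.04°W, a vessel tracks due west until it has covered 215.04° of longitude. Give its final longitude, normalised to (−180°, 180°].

8.08°W

Start at -153.04°; shift −215.04° → -368.08°.
-368.08° lies outside (−180°, 180°]; add 360° → -8.08°.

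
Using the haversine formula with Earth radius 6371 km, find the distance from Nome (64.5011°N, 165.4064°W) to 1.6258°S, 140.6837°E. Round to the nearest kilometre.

Δλ = 140.6837 − -165.4064 = 306.0901°; wrapped into (−180°, 180°]: -53.9099°.
Δφ = -1.6258 − 64.5011 = -66.1269°.
a = sin²(Δφ/2) + cos φ₁ · cos φ₂ · sin²(Δλ/2) = 0.386062.
c = 2·atan2(√a, √(1−a)) = 1.34090 rad → d = 6371·c ≈ 8542.88 km.

8543 km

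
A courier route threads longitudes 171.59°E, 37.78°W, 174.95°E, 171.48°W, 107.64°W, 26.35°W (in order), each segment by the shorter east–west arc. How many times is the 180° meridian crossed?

3

Leg 1: +171.59° → -37.78°, shortest Δλ = 150.63° (east) — crosses 180°.
Leg 2: -37.78° → +174.95°, shortest Δλ = -147.27° (west) — crosses 180°.
Leg 3: +174.95° → -171.48°, shortest Δλ = 13.57° (east) — crosses 180°.
Leg 4: -171.48° → -107.64°, shortest Δλ = 63.84° (east) — does not cross 180°.
Leg 5: -107.64° → -26.35°, shortest Δλ = 81.29° (east) — does not cross 180°.
Total crossings: 3.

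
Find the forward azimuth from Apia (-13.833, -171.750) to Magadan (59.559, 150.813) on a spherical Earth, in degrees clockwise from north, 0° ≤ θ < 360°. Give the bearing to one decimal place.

Δλ = 150.813 − -171.750 = 322.563°; wrapped into (−180°, 180°]: -37.437°.
θ = atan2( sin Δλ · cos φ₂ , cos φ₁ · sin φ₂ − sin φ₁ · cos φ₂ · cos Δλ )
  = atan2(-0.30799, 0.93333) = -18.262° → normalised to [0°, 360°): 341.738°.

341.7°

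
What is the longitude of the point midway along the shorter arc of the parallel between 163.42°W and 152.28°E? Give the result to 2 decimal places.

174.43°E

Signed shortest Δλ from -163.42° to +152.28° is -44.30°.
Midpoint longitude = -163.42° + (-44.30°)/2 = -163.42° − 22.15° = -185.57°.
Normalise into (−180°, 180°]: +174.43°.
(The naïve average (-163.42 + +152.28)/2 = -5.57° is on the wrong side of the globe.)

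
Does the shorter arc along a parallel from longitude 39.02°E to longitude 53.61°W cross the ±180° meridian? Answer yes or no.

Signed shortest Δλ = ((-53.61 − 39.02 + 180) mod 360) − 180 = -92.63°.
Going west by 92.63° from +39.02° reaches -53.61° without touching 180°.

No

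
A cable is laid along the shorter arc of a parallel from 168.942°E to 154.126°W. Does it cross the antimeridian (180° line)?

Naïve |-154.126 − 168.942| = 323.068° > 180°, so the shorter arc goes the other way round — across 180°.
Signed shortest Δλ = ((-154.126 − 168.942 + 180) mod 360) − 180 = 36.932°.
Going east by 36.932° from +168.942° passes through 180° before reaching -154.126°.

Yes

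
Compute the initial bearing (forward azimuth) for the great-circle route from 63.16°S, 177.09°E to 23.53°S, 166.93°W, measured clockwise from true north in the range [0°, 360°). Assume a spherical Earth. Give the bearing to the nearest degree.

23°

Δλ = -166.93 − 177.09 = -344.02°; wrapped into (−180°, 180°]: 15.98°.
θ = atan2( sin Δλ · cos φ₂ , cos φ₁ · sin φ₂ − sin φ₁ · cos φ₂ · cos Δλ )
  = atan2(0.25241, 0.60621) = 22.605° → normalised to [0°, 360°): 22.605°.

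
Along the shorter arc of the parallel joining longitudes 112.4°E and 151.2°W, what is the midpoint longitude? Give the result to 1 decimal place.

160.6°E

Signed shortest Δλ from +112.4° to -151.2° is +96.4°.
Midpoint longitude = +112.4° + (+96.4°)/2 = +112.4° + 48.2° = +160.6°.
(The naïve average (+112.4 + -151.2)/2 = -19.4° is on the wrong side of the globe.)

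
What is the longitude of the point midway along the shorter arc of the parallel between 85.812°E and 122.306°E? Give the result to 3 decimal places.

104.059°E

Signed shortest Δλ from +85.812° to +122.306° is +36.494°.
Midpoint longitude = +85.812° + (+36.494°)/2 = +85.812° + 18.247° = +104.059°.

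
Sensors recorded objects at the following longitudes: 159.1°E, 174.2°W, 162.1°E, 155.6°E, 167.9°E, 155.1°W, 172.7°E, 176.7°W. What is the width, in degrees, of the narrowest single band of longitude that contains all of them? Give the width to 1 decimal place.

49.3°

Sort the longitudes: -176.7°, -174.2°, -155.1°, +155.6°, +159.1°, +162.1°, +167.9°, +172.7°.
Eastward gaps between consecutive values (wrapping around): 2.5°, 19.1°, 310.7°, 3.5°, 3.0°, 5.8°, 4.8°, 10.6°.
Largest gap = 310.7° ⇒ minimal covering band is its complement: 360° − 310.7° = 49.3°.
Band runs from +155.6° eastward to -155.1°, crossing the antimeridian.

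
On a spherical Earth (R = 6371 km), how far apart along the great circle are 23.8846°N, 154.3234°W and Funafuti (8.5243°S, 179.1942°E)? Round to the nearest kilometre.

4611 km

Δλ = 179.1942 − -154.3234 = 333.5176°; wrapped into (−180°, 180°]: -26.4824°.
Δφ = -8.5243 − 23.8846 = -32.4089°.
a = sin²(Δφ/2) + cos φ₁ · cos φ₂ · sin²(Δλ/2) = 0.125319.
c = 2·atan2(√a, √(1−a)) = 0.72370 rad → d = 6371·c ≈ 4610.68 km.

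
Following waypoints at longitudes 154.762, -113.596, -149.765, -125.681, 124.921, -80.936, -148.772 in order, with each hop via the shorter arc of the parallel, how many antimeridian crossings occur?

Leg 1: +154.762° → -113.596°, shortest Δλ = 91.642° (east) — crosses 180°.
Leg 2: -113.596° → -149.765°, shortest Δλ = -36.169° (west) — does not cross 180°.
Leg 3: -149.765° → -125.681°, shortest Δλ = 24.084° (east) — does not cross 180°.
Leg 4: -125.681° → +124.921°, shortest Δλ = -109.398° (west) — crosses 180°.
Leg 5: +124.921° → -80.936°, shortest Δλ = 154.143° (east) — crosses 180°.
Leg 6: -80.936° → -148.772°, shortest Δλ = -67.836° (west) — does not cross 180°.
Total crossings: 3.

3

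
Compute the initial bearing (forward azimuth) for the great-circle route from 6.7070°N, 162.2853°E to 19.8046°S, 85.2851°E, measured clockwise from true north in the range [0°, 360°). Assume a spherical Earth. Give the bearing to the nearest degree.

Δλ = 85.2851 − 162.2853 = -77.0002°.
θ = atan2( sin Δλ · cos φ₂ , cos φ₁ · sin φ₂ − sin φ₁ · cos φ₂ · cos Δλ )
  = atan2(-0.91674, -0.36121) = -111.505° → normalised to [0°, 360°): 248.495°.

248°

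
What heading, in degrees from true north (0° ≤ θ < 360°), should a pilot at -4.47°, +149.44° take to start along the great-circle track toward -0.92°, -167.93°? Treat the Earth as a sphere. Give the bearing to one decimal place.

Δλ = -167.93 − 149.44 = -317.37°; wrapped into (−180°, 180°]: 42.63°.
θ = atan2( sin Δλ · cos φ₂ , cos φ₁ · sin φ₂ − sin φ₁ · cos φ₂ · cos Δλ )
  = atan2(0.67717, 0.04133) = 86.508° → normalised to [0°, 360°): 86.508°.

86.5°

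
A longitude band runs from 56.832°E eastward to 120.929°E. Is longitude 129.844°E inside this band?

Band width going east from +56.832° to +120.929°: ((120.929 − 56.832) mod 360) = 64.097°.
Offset of +129.844° east of the west edge: ((129.844 − 56.832) mod 360) = 73.012°.
73.012° > 64.097° ⇒ outside.

No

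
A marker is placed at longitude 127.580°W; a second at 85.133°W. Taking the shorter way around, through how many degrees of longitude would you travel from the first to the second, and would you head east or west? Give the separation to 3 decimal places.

Raw difference: -85.133 − -127.580 = 42.447°.
Normalise into (−180°, 180°]: 42.447° stays 42.447°.
Positive ⇒ the second point lies to the east; separation 42.447°.

42.447° east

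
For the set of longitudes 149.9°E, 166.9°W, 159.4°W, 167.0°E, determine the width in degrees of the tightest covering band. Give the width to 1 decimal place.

Sort the longitudes: -166.9°, -159.4°, +149.9°, +167.0°.
Eastward gaps between consecutive values (wrapping around): 7.5°, 309.3°, 17.1°, 26.1°.
Largest gap = 309.3° ⇒ minimal covering band is its complement: 360° − 309.3° = 50.7°.
Band runs from +149.9° eastward to -159.4°, crossing the antimeridian.

50.7°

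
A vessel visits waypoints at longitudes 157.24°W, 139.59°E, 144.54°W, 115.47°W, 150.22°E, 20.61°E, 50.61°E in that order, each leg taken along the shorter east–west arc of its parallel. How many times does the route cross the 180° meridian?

Leg 1: -157.24° → +139.59°, shortest Δλ = -63.17° (west) — crosses 180°.
Leg 2: +139.59° → -144.54°, shortest Δλ = 75.87° (east) — crosses 180°.
Leg 3: -144.54° → -115.47°, shortest Δλ = 29.07° (east) — does not cross 180°.
Leg 4: -115.47° → +150.22°, shortest Δλ = -94.31° (west) — crosses 180°.
Leg 5: +150.22° → +20.61°, shortest Δλ = -129.61° (west) — does not cross 180°.
Leg 6: +20.61° → +50.61°, shortest Δλ = 30.0° (east) — does not cross 180°.
Total crossings: 3.

3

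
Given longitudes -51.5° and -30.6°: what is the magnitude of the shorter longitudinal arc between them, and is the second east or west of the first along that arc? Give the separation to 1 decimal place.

Raw difference: -30.6 − -51.5 = 20.9°.
Normalise into (−180°, 180°]: 20.9° stays 20.9°.
Positive ⇒ the second point lies to the east; separation 20.9°.

20.9° east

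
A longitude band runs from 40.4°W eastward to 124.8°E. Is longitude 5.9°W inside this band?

Band width going east from -40.4° to +124.8°: ((124.8 − -40.4) mod 360) = 165.2°.
Offset of -5.9° east of the west edge: ((-5.9 − -40.4) mod 360) = 34.5°.
34.5° ≤ 165.2° ⇒ inside.

Yes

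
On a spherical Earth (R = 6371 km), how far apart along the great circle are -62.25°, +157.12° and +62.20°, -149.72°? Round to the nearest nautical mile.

7850 nmi

Δλ = -149.72 − 157.12 = -306.84°; wrapped into (−180°, 180°]: 53.16°.
Δφ = 62.20 − -62.25 = 124.45°.
a = sin²(Δφ/2) + cos φ₁ · cos φ₂ · sin²(Δλ/2) = 0.826320.
c = 2·atan2(√a, √(1−a)) = 2.28186 rad → d = 6371·c ≈ 14537.73 km ≈ 7849.75 nmi.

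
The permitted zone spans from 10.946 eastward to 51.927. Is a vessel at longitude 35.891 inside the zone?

Band width going east from +10.946° to +51.927°: ((51.927 − 10.946) mod 360) = 40.981°.
Offset of +35.891° east of the west edge: ((35.891 − 10.946) mod 360) = 24.945°.
24.945° ≤ 40.981° ⇒ inside.

Yes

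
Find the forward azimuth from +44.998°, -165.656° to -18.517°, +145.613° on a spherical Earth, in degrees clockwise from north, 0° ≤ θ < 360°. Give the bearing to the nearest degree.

227°

Δλ = 145.613 − -165.656 = 311.269°; wrapped into (−180°, 180°]: -48.731°.
θ = atan2( sin Δλ · cos φ₂ , cos φ₁ · sin φ₂ − sin φ₁ · cos φ₂ · cos Δλ )
  = atan2(-0.71271, -0.66682) = -133.095° → normalised to [0°, 360°): 226.905°.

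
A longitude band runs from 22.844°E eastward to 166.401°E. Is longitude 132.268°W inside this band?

Band width going east from +22.844° to +166.401°: ((166.401 − 22.844) mod 360) = 143.557°.
Offset of -132.268° east of the west edge: ((-132.268 − 22.844) mod 360) = 204.888°.
204.888° > 143.557° ⇒ outside.

No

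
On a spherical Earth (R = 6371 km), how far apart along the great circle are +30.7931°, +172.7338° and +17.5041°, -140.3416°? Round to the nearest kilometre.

4946 km

Δλ = -140.3416 − 172.7338 = -313.0754°; wrapped into (−180°, 180°]: 46.9246°.
Δφ = 17.5041 − 30.7931 = -13.2890°.
a = sin²(Δφ/2) + cos φ₁ · cos φ₂ · sin²(Δλ/2) = 0.143255.
c = 2·atan2(√a, √(1−a)) = 0.77633 rad → d = 6371·c ≈ 4946.00 km.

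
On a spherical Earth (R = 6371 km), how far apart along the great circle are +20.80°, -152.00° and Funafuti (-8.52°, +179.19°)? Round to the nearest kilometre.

Δλ = 179.19 − -152.00 = 331.19°; wrapped into (−180°, 180°]: -28.81°.
Δφ = -8.52 − 20.80 = -29.32°.
a = sin²(Δφ/2) + cos φ₁ · cos φ₂ · sin²(Δλ/2) = 0.121267.
c = 2·atan2(√a, √(1−a)) = 0.71137 rad → d = 6371·c ≈ 4532.17 km.

4532 km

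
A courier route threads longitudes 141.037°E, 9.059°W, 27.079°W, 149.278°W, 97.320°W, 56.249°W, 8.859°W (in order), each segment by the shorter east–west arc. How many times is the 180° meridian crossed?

Leg 1: +141.037° → -9.059°, shortest Δλ = -150.096° (west) — does not cross 180°.
Leg 2: -9.059° → -27.079°, shortest Δλ = -18.02° (west) — does not cross 180°.
Leg 3: -27.079° → -149.278°, shortest Δλ = -122.199° (west) — does not cross 180°.
Leg 4: -149.278° → -97.320°, shortest Δλ = 51.958° (east) — does not cross 180°.
Leg 5: -97.320° → -56.249°, shortest Δλ = 41.071° (east) — does not cross 180°.
Leg 6: -56.249° → -8.859°, shortest Δλ = 47.39° (east) — does not cross 180°.
Total crossings: 0.

0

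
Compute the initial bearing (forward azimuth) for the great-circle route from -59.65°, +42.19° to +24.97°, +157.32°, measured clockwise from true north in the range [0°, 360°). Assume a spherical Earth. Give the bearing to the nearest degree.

Δλ = 157.32 − 42.19 = 115.13°.
θ = atan2( sin Δλ · cos φ₂ , cos φ₁ · sin φ₂ − sin φ₁ · cos φ₂ · cos Δλ )
  = atan2(0.82072, -0.11892) = 98.244° → normalised to [0°, 360°): 98.244°.

98°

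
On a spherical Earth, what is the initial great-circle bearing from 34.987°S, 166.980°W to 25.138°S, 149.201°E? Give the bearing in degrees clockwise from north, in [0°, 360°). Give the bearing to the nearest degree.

Δλ = 149.201 − -166.980 = 316.181°; wrapped into (−180°, 180°]: -43.819°.
θ = atan2( sin Δλ · cos φ₂ , cos φ₁ · sin φ₂ − sin φ₁ · cos φ₂ · cos Δλ )
  = atan2(-0.62681, 0.02650) = -87.579° → normalised to [0°, 360°): 272.421°.

272°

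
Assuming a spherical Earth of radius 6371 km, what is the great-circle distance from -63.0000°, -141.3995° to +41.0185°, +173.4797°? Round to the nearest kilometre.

Δλ = 173.4797 − -141.3995 = 314.8792°; wrapped into (−180°, 180°]: -45.1208°.
Δφ = 41.0185 − -63.0000 = 104.0185°.
a = sin²(Δφ/2) + cos φ₁ · cos φ₂ · sin²(Δλ/2) = 0.671536.
c = 2·atan2(√a, √(1−a)) = 1.92098 rad → d = 6371·c ≈ 12238.58 km.

12239 km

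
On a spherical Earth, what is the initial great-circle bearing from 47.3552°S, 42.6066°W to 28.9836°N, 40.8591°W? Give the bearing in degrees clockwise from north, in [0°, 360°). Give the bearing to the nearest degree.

2°

Δλ = -40.8591 − -42.6066 = 1.7475°.
θ = atan2( sin Δλ · cos φ₂ , cos φ₁ · sin φ₂ − sin φ₁ · cos φ₂ · cos Δλ )
  = atan2(0.02668, 0.97141) = 1.573° → normalised to [0°, 360°): 1.573°.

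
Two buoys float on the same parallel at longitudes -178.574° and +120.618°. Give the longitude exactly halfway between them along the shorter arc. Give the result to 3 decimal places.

Signed shortest Δλ from -178.574° to +120.618° is -60.808°.
Midpoint longitude = -178.574° + (-60.808°)/2 = -178.574° − 30.404° = -208.978°.
Normalise into (−180°, 180°]: +151.022°.
(The naïve average (-178.574 + +120.618)/2 = -28.978° is on the wrong side of the globe.)

+151.022°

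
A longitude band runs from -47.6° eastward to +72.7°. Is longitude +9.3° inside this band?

Yes

Band width going east from -47.6° to +72.7°: ((72.7 − -47.6) mod 360) = 120.3°.
Offset of +9.3° east of the west edge: ((9.3 − -47.6) mod 360) = 56.9°.
56.9° ≤ 120.3° ⇒ inside.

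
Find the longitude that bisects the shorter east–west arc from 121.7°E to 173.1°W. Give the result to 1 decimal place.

Signed shortest Δλ from +121.7° to -173.1° is +65.2°.
Midpoint longitude = +121.7° + (+65.2°)/2 = +121.7° + 32.6° = +154.3°.
(The naïve average (+121.7 + -173.1)/2 = -25.7° is on the wrong side of the globe.)

154.3°E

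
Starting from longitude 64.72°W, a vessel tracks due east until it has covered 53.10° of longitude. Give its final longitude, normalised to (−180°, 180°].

11.62°W

Start at -64.72°; shift +53.10° → -11.62°.
-11.62° already lies in (−180°, 180°].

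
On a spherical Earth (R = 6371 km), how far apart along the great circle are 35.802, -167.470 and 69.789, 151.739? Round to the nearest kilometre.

4497 km

Δλ = 151.739 − -167.470 = 319.209°; wrapped into (−180°, 180°]: -40.791°.
Δφ = 69.789 − 35.802 = 33.987°.
a = sin²(Δφ/2) + cos φ₁ · cos φ₂ · sin²(Δλ/2) = 0.119448.
c = 2·atan2(√a, √(1−a)) = 0.70578 rad → d = 6371·c ≈ 4496.55 km.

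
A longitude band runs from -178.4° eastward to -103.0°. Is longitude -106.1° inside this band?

Yes

Band width going east from -178.4° to -103.0°: ((-103.0 − -178.4) mod 360) = 75.4°.
Offset of -106.1° east of the west edge: ((-106.1 − -178.4) mod 360) = 72.3°.
72.3° ≤ 75.4° ⇒ inside.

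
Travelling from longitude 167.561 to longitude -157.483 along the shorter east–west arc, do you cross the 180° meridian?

Naïve |-157.483 − 167.561| = 325.044° > 180°, so the shorter arc goes the other way round — across 180°.
Signed shortest Δλ = ((-157.483 − 167.561 + 180) mod 360) − 180 = 34.956°.
Going east by 34.956° from +167.561° passes through 180° before reaching -157.483°.

Yes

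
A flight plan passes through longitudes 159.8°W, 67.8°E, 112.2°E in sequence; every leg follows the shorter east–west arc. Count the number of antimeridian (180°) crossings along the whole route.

1

Leg 1: -159.8° → +67.8°, shortest Δλ = -132.4° (west) — crosses 180°.
Leg 2: +67.8° → +112.2°, shortest Δλ = 44.4° (east) — does not cross 180°.
Total crossings: 1.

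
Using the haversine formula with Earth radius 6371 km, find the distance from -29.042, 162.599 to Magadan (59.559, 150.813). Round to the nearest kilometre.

Δλ = 150.813 − 162.599 = -11.786°.
Δφ = 59.559 − -29.042 = 88.601°.
a = sin²(Δφ/2) + cos φ₁ · cos φ₂ · sin²(Δλ/2) = 0.492462.
c = 2·atan2(√a, √(1−a)) = 1.55572 rad → d = 6371·c ≈ 9911.49 km.

9911 km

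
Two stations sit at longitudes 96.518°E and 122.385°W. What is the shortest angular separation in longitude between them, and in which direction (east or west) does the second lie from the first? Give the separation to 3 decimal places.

Raw difference: -122.385 − 96.518 = -218.903°.
Normalise into (−180°, 180°]: -218.903° + 360° = 141.097°.
Positive ⇒ the second point lies to the east; separation 141.097°.

141.097° east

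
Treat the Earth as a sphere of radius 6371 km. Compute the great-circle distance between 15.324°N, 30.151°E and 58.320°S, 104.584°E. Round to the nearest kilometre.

Δλ = 104.584 − 30.151 = 74.433°.
Δφ = -58.320 − 15.324 = -73.644°.
a = sin²(Δφ/2) + cos φ₁ · cos φ₂ · sin²(Δλ/2) = 0.544485.
c = 2·atan2(√a, √(1−a)) = 1.65988 rad → d = 6371·c ≈ 10575.13 km.

10575 km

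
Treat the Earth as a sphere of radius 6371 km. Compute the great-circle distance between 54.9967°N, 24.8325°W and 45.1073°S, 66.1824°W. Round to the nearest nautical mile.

Δλ = -66.1824 − -24.8325 = -41.3499°.
Δφ = -45.1073 − 54.9967 = -100.1040°.
a = sin²(Δφ/2) + cos φ₁ · cos φ₂ · sin²(Δλ/2) = 0.638185.
c = 2·atan2(√a, √(1−a)) = 1.85081 rad → d = 6371·c ≈ 11791.52 km ≈ 6366.91 nmi.

6367 nmi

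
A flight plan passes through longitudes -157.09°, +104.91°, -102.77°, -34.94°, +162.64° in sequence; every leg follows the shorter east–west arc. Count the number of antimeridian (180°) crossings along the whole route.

Leg 1: -157.09° → +104.91°, shortest Δλ = -98.0° (west) — crosses 180°.
Leg 2: +104.91° → -102.77°, shortest Δλ = 152.32° (east) — crosses 180°.
Leg 3: -102.77° → -34.94°, shortest Δλ = 67.83° (east) — does not cross 180°.
Leg 4: -34.94° → +162.64°, shortest Δλ = -162.42° (west) — crosses 180°.
Total crossings: 3.

3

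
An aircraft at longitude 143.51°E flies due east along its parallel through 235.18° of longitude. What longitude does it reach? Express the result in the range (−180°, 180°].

18.69°E

Start at +143.51°; shift +235.18° → +378.69°.
+378.69° lies outside (−180°, 180°]; subtract 360° → +18.69°.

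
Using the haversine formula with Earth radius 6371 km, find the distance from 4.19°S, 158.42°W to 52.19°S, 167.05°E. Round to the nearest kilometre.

6210 km

Δλ = 167.05 − -158.42 = 325.47°; wrapped into (−180°, 180°]: -34.53°.
Δφ = -52.19 − -4.19 = -48.00°.
a = sin²(Δφ/2) + cos φ₁ · cos φ₂ · sin²(Δλ/2) = 0.219291.
c = 2·atan2(√a, √(1−a)) = 0.97470 rad → d = 6371·c ≈ 6209.79 km.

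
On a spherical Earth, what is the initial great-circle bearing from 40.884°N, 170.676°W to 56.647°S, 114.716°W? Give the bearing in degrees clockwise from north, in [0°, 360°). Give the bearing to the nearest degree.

151°

Δλ = -114.716 − -170.676 = 55.960°.
θ = atan2( sin Δλ · cos φ₂ , cos φ₁ · sin φ₂ − sin φ₁ · cos φ₂ · cos Δλ )
  = atan2(0.45559, -0.83295) = 151.323° → normalised to [0°, 360°): 151.323°.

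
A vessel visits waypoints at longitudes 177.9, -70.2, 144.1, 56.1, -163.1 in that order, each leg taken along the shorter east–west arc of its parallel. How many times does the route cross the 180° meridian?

Leg 1: +177.9° → -70.2°, shortest Δλ = 111.9° (east) — crosses 180°.
Leg 2: -70.2° → +144.1°, shortest Δλ = -145.7° (west) — crosses 180°.
Leg 3: +144.1° → +56.1°, shortest Δλ = -88.0° (west) — does not cross 180°.
Leg 4: +56.1° → -163.1°, shortest Δλ = 140.8° (east) — crosses 180°.
Total crossings: 3.

3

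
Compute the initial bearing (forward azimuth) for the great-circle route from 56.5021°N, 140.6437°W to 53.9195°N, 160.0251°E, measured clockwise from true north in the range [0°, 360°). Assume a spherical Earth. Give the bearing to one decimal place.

291.1°

Δλ = 160.0251 − -140.6437 = 300.6688°; wrapped into (−180°, 180°]: -59.3312°.
θ = atan2( sin Δλ · cos φ₂ , cos φ₁ · sin φ₂ − sin φ₁ · cos φ₂ · cos Δλ )
  = atan2(-0.50655, 0.19555) = -68.892° → normalised to [0°, 360°): 291.108°.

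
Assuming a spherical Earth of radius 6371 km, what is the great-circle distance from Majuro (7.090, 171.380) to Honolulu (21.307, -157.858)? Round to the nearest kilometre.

3662 km

Δλ = -157.858 − 171.380 = -329.238°; wrapped into (−180°, 180°]: 30.762°.
Δφ = 21.307 − 7.090 = 14.217°.
a = sin²(Δφ/2) + cos φ₁ · cos φ₂ · sin²(Δλ/2) = 0.080354.
c = 2·atan2(√a, √(1−a)) = 0.57482 rad → d = 6371·c ≈ 3662.16 km.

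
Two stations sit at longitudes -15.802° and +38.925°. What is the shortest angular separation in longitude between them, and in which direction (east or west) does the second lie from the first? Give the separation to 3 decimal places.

Raw difference: 38.925 − -15.802 = 54.727°.
Normalise into (−180°, 180°]: 54.727° stays 54.727°.
Positive ⇒ the second point lies to the east; separation 54.727°.

54.727° east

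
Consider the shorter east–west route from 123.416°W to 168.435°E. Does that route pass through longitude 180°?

Yes

Naïve |168.435 − -123.416| = 291.851° > 180°, so the shorter arc goes the other way round — across 180°.
Signed shortest Δλ = ((168.435 − -123.416 + 180) mod 360) − 180 = -68.149°.
Going west by 68.149° from -123.416° passes through 180° before reaching +168.435°.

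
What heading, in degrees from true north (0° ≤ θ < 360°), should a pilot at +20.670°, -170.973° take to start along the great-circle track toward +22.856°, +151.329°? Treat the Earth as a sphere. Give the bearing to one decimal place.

Δλ = 151.329 − -170.973 = 322.302°; wrapped into (−180°, 180°]: -37.698°.
θ = atan2( sin Δλ · cos φ₂ , cos φ₁ · sin φ₂ − sin φ₁ · cos φ₂ · cos Δλ )
  = atan2(-0.56349, 0.10605) = -79.342° → normalised to [0°, 360°): 280.658°.

280.7°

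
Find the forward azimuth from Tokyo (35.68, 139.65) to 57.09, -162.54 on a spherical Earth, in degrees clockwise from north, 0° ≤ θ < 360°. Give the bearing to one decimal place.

Δλ = -162.54 − 139.65 = -302.19°; wrapped into (−180°, 180°]: 57.81°.
θ = atan2( sin Δλ · cos φ₂ , cos φ₁ · sin φ₂ − sin φ₁ · cos φ₂ · cos Δλ )
  = atan2(0.45981, 0.51312) = 41.864° → normalised to [0°, 360°): 41.864°.

41.9°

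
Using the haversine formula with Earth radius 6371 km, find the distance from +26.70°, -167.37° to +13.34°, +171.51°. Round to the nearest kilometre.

Δλ = 171.51 − -167.37 = 338.88°; wrapped into (−180°, 180°]: -21.12°.
Δφ = 13.34 − 26.70 = -13.36°.
a = sin²(Δφ/2) + cos φ₁ · cos φ₂ · sin²(Δλ/2) = 0.042727.
c = 2·atan2(√a, √(1−a)) = 0.41641 rad → d = 6371·c ≈ 2652.95 km.

2653 km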